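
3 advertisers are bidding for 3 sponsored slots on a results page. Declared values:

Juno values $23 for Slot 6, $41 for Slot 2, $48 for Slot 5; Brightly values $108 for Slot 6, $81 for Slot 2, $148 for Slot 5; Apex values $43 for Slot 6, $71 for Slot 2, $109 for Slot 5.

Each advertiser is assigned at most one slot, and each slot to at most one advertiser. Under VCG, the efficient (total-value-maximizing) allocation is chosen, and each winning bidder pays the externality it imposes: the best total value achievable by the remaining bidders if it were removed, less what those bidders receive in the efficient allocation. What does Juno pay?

Juno pays $2.

Efficient allocation: Juno→Slot 2 ($41), Brightly→Slot 6 ($108), Apex→Slot 5 ($109); total welfare W = $258.
Juno receives Slot 2 at value $41, so the others get W − 41 = $217.
Without Juno: best allocation of the remaining 2 bidders over all 3 slots is Brightly→Slot 5 ($148), Apex→Slot 2 ($71), total $219.
VCG payment = (others' best without Juno) − (others' welfare with Juno) = 219 − 217 = $2.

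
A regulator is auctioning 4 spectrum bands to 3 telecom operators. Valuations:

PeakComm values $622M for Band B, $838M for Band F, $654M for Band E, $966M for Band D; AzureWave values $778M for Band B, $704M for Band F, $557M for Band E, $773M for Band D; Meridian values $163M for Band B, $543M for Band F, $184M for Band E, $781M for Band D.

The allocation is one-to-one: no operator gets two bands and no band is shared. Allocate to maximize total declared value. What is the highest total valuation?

Max total: $2397M

Optimal: PeakComm→Band F ($838M), AzureWave→Band B ($778M), Meridian→Band D ($781M) — total 838+778+781 = $2397M.
Column-greedy (each band in turn goes to its best remaining operator) gives $1800M, worse by 597.
Swapping PeakComm↔Meridian (PeakComm→Band D $966M, Meridian→Band F $543M) loses 110.
No other one-to-one assignment exceeds $2397M.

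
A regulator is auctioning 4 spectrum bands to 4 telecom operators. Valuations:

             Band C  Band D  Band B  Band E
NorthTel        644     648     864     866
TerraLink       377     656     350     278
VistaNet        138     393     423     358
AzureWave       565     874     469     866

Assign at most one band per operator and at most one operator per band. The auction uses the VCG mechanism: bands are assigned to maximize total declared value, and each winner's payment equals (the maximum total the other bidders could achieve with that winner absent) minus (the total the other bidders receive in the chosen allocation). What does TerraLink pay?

Efficient allocation: NorthTel→Band C ($644M), TerraLink→Band D ($656M), VistaNet→Band B ($423M), AzureWave→Band E ($866M); total welfare W = $2589M.
TerraLink receives Band D at value $656M, so the others get W − 656 = $1933M.
Without TerraLink: best allocation of the remaining 3 bidders over all 4 bands is NorthTel→Band E ($866M), VistaNet→Band B ($423M), AzureWave→Band D ($874M), total $2163M.
VCG payment = (others' best without TerraLink) − (others' welfare with TerraLink) = 2163 − 1933 = $230M.

TerraLink pays $230M.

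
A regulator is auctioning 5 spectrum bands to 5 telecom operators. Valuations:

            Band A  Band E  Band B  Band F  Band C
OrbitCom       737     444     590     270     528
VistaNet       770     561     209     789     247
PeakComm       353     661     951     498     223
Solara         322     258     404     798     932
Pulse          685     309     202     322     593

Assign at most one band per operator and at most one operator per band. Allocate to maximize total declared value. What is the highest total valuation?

Optimal: OrbitCom→Band E ($444M), VistaNet→Band F ($789M), PeakComm→Band B ($951M), Solara→Band C ($932M), Pulse→Band A ($685M) — total 444+789+951+932+685 = $3801M.
Max-entry greedy (repeatedly take the single best remaining cell) gives $3718M, worse by 83.

Maximum total: $3801M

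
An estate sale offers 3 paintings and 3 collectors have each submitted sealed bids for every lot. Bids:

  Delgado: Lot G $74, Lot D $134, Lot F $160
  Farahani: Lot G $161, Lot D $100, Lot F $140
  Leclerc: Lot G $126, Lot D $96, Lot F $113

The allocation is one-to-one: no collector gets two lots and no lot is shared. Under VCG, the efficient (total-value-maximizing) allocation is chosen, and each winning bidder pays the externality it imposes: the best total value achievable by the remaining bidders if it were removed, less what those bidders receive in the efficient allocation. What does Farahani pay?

Efficient allocation: Delgado→Lot F ($160), Farahani→Lot G ($161), Leclerc→Lot D ($96); total welfare W = $417.
Farahani receives Lot G at value $161, so the others get W − 161 = $256.
Without Farahani: best allocation of the remaining 2 bidders over all 3 lots is Delgado→Lot F ($160), Leclerc→Lot G ($126), total $286.
VCG payment = (others' best without Farahani) − (others' welfare with Farahani) = 286 − 256 = $30.

Farahani pays $30.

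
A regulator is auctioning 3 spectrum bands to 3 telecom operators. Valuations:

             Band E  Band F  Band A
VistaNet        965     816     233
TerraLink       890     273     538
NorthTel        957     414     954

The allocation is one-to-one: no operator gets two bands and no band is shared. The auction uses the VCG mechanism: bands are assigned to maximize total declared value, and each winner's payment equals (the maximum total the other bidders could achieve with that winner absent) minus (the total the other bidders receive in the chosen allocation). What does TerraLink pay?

TerraLink pays $149M.

Efficient allocation: VistaNet→Band F ($816M), TerraLink→Band E ($890M), NorthTel→Band A ($954M); total welfare W = $2660M.
TerraLink receives Band E at value $890M, so the others get W − 890 = $1770M.
Without TerraLink: best allocation of the remaining 2 bidders over all 3 bands is VistaNet→Band E ($965M), NorthTel→Band A ($954M), total $1919M.
VCG payment = (others' best without TerraLink) − (others' welfare with TerraLink) = 1919 − 1770 = $149M.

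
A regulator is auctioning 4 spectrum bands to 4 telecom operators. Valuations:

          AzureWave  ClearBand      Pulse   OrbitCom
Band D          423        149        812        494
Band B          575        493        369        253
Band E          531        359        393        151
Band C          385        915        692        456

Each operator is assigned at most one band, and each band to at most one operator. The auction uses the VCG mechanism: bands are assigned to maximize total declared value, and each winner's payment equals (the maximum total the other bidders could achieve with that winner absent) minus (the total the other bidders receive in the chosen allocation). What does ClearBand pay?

Efficient allocation: AzureWave→Band E ($531M), ClearBand→Band C ($915M), Pulse→Band D ($812M), OrbitCom→Band B ($253M); total welfare W = $2511M.
ClearBand receives Band C at value $915M, so the others get W − 915 = $1596M.
Without ClearBand: best allocation of the remaining 3 bidders over all 4 bands is AzureWave→Band B ($575M), Pulse→Band D ($812M), OrbitCom→Band C ($456M), total $1843M.
VCG payment = (others' best without ClearBand) − (others' welfare with ClearBand) = 1843 − 1596 = $247M.

ClearBand pays $247M.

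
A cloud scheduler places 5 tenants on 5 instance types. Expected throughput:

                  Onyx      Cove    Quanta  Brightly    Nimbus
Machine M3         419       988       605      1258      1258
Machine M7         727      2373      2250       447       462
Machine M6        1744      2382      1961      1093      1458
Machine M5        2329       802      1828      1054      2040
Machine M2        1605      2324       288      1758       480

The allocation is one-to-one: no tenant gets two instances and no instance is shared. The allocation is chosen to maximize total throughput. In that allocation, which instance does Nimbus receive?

This is a one-to-one assignment (maximum-weight bipartite matching).
Optimal: Onyx→Machine M5 (2329 ops/s), Cove→Machine M6 (2382 ops/s), Quanta→Machine M7 (2250 ops/s), Brightly→Machine M2 (1758 ops/s), Nimbus→Machine M3 (1258 ops/s) — total 2329+2382+2250+1758+1258 = 9977 ops/s.
Column-greedy (each instance in turn goes to its best remaining tenant) gives 8401 ops/s, worse by 1576.
Next-best assignment: Onyx→Machine M5, Cove→Machine M7, Quanta→Machine M6, Brightly→Machine M2, Nimbus→Machine M3 = 9679 ops/s.
Checked against all permutations: 9977 ops/s is optimal.
Nimbus's own top instance is Machine M5 (2040 ops/s), but forcing Nimbus→Machine M5 and reassigning the rest optimally gives only 9616 ops/s — worse by 361.

Nimbus receives Machine M3.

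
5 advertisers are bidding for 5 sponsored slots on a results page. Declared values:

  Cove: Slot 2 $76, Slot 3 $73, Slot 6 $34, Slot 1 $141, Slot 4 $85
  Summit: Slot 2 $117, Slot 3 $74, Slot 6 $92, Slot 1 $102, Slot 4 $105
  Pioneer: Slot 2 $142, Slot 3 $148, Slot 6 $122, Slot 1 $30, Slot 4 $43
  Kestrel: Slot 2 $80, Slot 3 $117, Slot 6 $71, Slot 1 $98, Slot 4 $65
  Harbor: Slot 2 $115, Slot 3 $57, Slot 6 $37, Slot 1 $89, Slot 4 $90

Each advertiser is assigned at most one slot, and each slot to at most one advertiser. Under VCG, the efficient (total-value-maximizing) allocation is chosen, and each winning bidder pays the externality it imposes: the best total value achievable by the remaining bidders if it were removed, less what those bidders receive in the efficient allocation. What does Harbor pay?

Efficient allocation: Cove→Slot 1 ($141), Summit→Slot 4 ($105), Pioneer→Slot 6 ($122), Kestrel→Slot 3 ($117), Harbor→Slot 2 ($115); total welfare W = $600.
Harbor receives Slot 2 at value $115, so the others get W − 115 = $485.
Without Harbor: best allocation of the remaining 4 bidders over all 5 slots is Cove→Slot 1 ($141), Summit→Slot 4 ($105), Pioneer→Slot 2 ($142), Kestrel→Slot 3 ($117), total $505.
VCG payment = (others' best without Harbor) − (others' welfare with Harbor) = 505 − 485 = $20.

Harbor pays $20.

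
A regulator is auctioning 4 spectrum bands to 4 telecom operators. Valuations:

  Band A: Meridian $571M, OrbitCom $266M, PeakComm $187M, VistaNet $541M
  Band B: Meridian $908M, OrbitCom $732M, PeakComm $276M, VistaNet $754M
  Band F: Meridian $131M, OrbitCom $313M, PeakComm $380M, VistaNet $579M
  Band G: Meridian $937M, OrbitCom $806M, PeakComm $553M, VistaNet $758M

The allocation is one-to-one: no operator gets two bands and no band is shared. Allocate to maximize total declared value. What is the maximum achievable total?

Optimal: Meridian→Band B ($908M), OrbitCom→Band G ($806M), PeakComm→Band F ($380M), VistaNet→Band A ($541M) — total 908+806+380+541 = $2635M.
Row-greedy (each operator in turn takes its best remaining band) gives $2590M, worse by 45.
Next-best assignment: Meridian→Band G, OrbitCom→Band B, PeakComm→Band F, VistaNet→Band A = $2590M.
Swapping PeakComm↔VistaNet (PeakComm→Band A $187M, VistaNet→Band F $579M) loses 155.
Checked against all permutations: $2635M is optimal.

Max total: $2635M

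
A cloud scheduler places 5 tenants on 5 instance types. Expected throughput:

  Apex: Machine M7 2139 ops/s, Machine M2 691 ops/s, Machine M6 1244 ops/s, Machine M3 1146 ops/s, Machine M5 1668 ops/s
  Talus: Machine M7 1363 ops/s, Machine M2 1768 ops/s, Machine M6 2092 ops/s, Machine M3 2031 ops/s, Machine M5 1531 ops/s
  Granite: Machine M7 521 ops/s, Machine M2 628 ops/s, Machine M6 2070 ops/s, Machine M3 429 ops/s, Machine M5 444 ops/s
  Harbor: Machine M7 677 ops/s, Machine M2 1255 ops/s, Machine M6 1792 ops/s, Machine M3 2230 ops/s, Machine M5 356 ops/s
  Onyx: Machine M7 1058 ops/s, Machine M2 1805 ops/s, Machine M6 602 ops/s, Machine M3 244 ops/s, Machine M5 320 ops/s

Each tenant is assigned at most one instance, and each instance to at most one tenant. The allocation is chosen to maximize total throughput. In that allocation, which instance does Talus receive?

Talus receives Machine M5.

This is a one-to-one assignment (maximum-weight bipartite matching).
Optimal: Apex→Machine M7 (2139 ops/s), Talus→Machine M5 (1531 ops/s), Granite→Machine M6 (2070 ops/s), Harbor→Machine M3 (2230 ops/s), Onyx→Machine M2 (1805 ops/s) — total 2139+1531+2070+2230+1805 = 9775 ops/s.
Column-greedy (each instance in turn goes to its best remaining tenant) gives 8710 ops/s, worse by 1065.
Next-best assignment: Apex→Machine M5, Talus→Machine M7, Granite→Machine M6, Harbor→Machine M3, Onyx→Machine M2 = 9136 ops/s.
No other one-to-one assignment exceeds 9775 ops/s.
Talus's own top instance is Machine M6 (2092 ops/s), but forcing Talus→Machine M6 and reassigning the rest optimally gives only 8710 ops/s — worse by 1065.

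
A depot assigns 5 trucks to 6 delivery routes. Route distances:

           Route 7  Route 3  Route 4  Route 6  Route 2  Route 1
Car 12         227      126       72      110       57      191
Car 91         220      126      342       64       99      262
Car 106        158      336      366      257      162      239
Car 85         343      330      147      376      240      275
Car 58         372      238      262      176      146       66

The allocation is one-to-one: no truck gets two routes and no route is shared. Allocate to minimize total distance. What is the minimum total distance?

Minimum total: 492 km

This is the linear assignment problem.
Optimal: Car 12→Route 2 (57 km), Car 91→Route 6 (64 km), Car 106→Route 7 (158 km), Car 85→Route 4 (147 km), Car 58→Route 1 (66 km) — total 57+64+158+147+66 = 492 km.
Column-greedy (each route in turn goes to its cheapest remaining truck) gives 641 km, worse by 149.
Every other assignment is strictly worse.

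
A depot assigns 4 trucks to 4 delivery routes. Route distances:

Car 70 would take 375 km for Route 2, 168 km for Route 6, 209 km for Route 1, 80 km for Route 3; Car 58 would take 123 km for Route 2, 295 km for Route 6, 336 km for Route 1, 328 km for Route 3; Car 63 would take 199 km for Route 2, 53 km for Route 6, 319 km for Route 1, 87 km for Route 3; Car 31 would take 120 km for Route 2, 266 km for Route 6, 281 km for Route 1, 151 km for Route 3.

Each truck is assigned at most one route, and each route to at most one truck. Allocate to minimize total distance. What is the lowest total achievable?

Optimal: Car 70→Route 1 (209 km), Car 58→Route 2 (123 km), Car 63→Route 6 (53 km), Car 31→Route 3 (151 km) — total 209+123+53+151 = 536 km.
Column-greedy (each route in turn goes to its cheapest remaining truck) gives 710 km, worse by 174.
Next-best assignment: Car 70→Route 3, Car 58→Route 2, Car 63→Route 6, Car 31→Route 1 = 537 km.

Min total: 536 km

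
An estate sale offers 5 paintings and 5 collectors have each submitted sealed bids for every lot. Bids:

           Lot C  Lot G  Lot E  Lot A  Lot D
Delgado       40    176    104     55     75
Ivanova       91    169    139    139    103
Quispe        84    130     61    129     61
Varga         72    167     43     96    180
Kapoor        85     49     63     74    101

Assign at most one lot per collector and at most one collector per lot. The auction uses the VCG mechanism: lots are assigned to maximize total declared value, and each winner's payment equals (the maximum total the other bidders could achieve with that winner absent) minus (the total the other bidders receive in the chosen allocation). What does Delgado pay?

Efficient allocation: Delgado→Lot G ($176), Ivanova→Lot E ($139), Quispe→Lot A ($129), Varga→Lot D ($180), Kapoor→Lot C ($85); total welfare W = $709.
Delgado receives Lot G at value $176, so the others get W − 176 = $533.
Without Delgado: best allocation of the remaining 4 bidders over all 5 lots is Ivanova→Lot G ($169), Quispe→Lot A ($129), Varga→Lot D ($180), Kapoor→Lot C ($85), total $563.
VCG payment = (others' best without Delgado) − (others' welfare with Delgado) = 563 − 533 = $30.

Delgado pays $30.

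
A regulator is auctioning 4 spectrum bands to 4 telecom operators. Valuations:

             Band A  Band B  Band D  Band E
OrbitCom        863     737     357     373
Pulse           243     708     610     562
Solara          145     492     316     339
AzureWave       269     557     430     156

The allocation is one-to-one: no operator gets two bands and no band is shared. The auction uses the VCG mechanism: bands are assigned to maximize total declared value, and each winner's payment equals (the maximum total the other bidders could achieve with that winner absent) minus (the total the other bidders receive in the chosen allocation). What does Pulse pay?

Pulse pays $26M.

Efficient allocation: OrbitCom→Band A ($863M), Pulse→Band D ($610M), Solara→Band E ($339M), AzureWave→Band B ($557M); total welfare W = $2369M.
Pulse receives Band D at value $610M, so the others get W − 610 = $1759M.
Without Pulse: best allocation of the remaining 3 bidders over all 4 bands is OrbitCom→Band A ($863M), Solara→Band B ($492M), AzureWave→Band D ($430M), total $1785M.
VCG payment = (others' best without Pulse) − (others' welfare with Pulse) = 1785 − 1759 = $26M.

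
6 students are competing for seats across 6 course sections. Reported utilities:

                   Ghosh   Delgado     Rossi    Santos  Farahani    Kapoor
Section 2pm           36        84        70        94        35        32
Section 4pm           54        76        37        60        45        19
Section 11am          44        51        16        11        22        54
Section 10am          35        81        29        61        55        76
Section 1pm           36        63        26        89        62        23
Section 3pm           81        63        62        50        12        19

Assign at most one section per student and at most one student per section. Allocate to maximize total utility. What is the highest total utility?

Max total: 425 points

This is a one-to-one assignment (maximum-weight bipartite matching).
Optimal: Ghosh→Section 3pm (81 points), Delgado→Section 4pm (76 points), Rossi→Section 2pm (70 points), Santos→Section 1pm (89 points), Farahani→Section 10am (55 points), Kapoor→Section 11am (54 points) — total 81+76+70+89+55+54 = 425 points.
Every other assignment is strictly worse.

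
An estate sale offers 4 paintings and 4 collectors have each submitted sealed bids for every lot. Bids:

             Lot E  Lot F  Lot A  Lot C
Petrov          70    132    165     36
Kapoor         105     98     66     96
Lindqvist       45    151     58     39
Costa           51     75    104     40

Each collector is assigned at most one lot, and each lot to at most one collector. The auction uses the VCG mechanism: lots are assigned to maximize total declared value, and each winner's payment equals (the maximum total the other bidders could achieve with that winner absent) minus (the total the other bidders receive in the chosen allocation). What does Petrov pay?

Petrov pays $62.

Efficient allocation: Petrov→Lot A ($165), Kapoor→Lot C ($96), Lindqvist→Lot F ($151), Costa→Lot E ($51); total welfare W = $463.
Petrov receives Lot A at value $165, so the others get W − 165 = $298.
Without Petrov: best allocation of the remaining 3 bidders over all 4 lots is Kapoor→Lot E ($105), Lindqvist→Lot F ($151), Costa→Lot A ($104), total $360.
VCG payment = (others' best without Petrov) − (others' welfare with Petrov) = 360 − 298 = $62.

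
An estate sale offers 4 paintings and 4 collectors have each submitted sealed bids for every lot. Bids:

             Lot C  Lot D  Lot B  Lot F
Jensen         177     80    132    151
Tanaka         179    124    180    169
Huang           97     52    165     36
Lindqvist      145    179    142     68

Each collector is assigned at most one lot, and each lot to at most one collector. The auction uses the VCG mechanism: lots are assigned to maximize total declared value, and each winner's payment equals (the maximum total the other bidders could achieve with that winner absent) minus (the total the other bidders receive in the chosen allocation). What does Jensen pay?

Efficient allocation: Jensen→Lot C ($177), Tanaka→Lot F ($169), Huang→Lot B ($165), Lindqvist→Lot D ($179); total welfare W = $690.
Jensen receives Lot C at value $177, so the others get W − 177 = $513.
Without Jensen: best allocation of the remaining 3 bidders over all 4 lots is Tanaka→Lot C ($179), Huang→Lot B ($165), Lindqvist→Lot D ($179), total $523.
VCG payment = (others' best without Jensen) − (others' welfare with Jensen) = 523 − 513 = $10.

Jensen pays $10.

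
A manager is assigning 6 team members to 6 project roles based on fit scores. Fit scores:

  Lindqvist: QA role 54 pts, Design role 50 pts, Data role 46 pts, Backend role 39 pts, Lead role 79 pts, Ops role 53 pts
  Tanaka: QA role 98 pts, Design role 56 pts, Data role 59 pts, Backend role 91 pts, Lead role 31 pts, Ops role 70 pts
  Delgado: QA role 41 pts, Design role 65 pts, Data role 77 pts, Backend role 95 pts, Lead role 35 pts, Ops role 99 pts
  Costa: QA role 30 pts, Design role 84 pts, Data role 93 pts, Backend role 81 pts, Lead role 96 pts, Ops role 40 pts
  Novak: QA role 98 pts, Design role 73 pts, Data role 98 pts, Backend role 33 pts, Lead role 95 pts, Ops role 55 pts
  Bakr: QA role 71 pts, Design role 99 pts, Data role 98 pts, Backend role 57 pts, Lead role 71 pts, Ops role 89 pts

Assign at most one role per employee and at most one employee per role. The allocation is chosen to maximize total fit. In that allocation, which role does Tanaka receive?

This is the linear assignment problem.
Optimal: Lindqvist→Lead role (79 pts), Tanaka→Backend role (91 pts), Delgado→Ops role (99 pts), Costa→Data role (93 pts), Novak→QA role (98 pts), Bakr→Design role (99 pts) — total 79+91+99+93+98+99 = 559 pts.
Row-greedy (each employee in turn takes its best remaining role) gives 499 pts, worse by 60.
Next-best assignment: Lindqvist→Lead role, Tanaka→QA role, Delgado→Ops role, Costa→Backend role, Novak→Data role, Bakr→Design role = 554 pts.
Swapping Delgado↔Bakr (Delgado→Design role 65 pts, Bakr→Ops role 89 pts) loses 44.
Checked against all permutations: 559 pts is optimal.
Tanaka's own top role is QA role (98 pts), but forcing Tanaka→QA role and reassigning the rest optimally gives only 554 pts — worse by 5.

Tanaka receives Backend role.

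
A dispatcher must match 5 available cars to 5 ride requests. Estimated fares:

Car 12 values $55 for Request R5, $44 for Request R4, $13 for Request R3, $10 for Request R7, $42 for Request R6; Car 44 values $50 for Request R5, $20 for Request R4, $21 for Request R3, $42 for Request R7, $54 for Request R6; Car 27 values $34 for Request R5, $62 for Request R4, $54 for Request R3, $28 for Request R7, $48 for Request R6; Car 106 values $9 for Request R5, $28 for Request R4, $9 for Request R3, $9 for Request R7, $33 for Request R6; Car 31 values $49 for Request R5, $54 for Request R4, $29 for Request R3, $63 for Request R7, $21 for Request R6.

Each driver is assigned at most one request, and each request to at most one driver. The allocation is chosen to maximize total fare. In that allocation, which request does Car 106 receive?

Optimal: Car 12→Request R5 ($55), Car 44→Request R6 ($54), Car 27→Request R3 ($54), Car 106→Request R4 ($28), Car 31→Request R7 ($63) — total 55+54+54+28+63 = $254.
Column-greedy (each request in turn goes to its best remaining driver) gives $221, worse by 33.
Next-best assignment: Car 12→Request R4, Car 44→Request R5, Car 27→Request R3, Car 106→Request R6, Car 31→Request R7 = $244.
Car 106's own top request is Request R6 ($33), but forcing Car 106→Request R6 and reassigning the rest optimally gives only $244 — worse by 10.

Car 106 receives Request R4.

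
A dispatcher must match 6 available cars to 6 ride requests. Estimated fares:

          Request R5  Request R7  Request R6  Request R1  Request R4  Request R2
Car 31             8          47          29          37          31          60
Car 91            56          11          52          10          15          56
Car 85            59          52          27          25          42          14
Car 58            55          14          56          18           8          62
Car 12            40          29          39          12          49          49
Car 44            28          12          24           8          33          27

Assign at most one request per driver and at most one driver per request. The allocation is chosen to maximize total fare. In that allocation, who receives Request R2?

Optimal: Car 31→Request R1 ($37), Car 91→Request R5 ($56), Car 85→Request R7 ($52), Car 58→Request R6 ($56), Car 12→Request R2 ($49), Car 44→Request R4 ($33) — total 37+56+52+56+49+33 = $283.
Row-greedy (each driver in turn takes its best remaining request) gives $281, worse by 2.
Checked against all permutations: $283 is optimal.
Car 12's own top request is Request R4 ($49), but forcing Car 12→Request R4 and reassigning the rest optimally gives only $281 — worse by 2.

Car 12 receives Request R2.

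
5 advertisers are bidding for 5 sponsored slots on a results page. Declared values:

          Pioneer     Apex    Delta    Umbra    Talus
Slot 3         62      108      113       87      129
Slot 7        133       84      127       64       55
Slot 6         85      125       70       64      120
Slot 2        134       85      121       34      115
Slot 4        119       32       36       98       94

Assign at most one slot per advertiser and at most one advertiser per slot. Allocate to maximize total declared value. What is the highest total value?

Optimal: Pioneer→Slot 2 ($134), Apex→Slot 6 ($125), Delta→Slot 7 ($127), Umbra→Slot 4 ($98), Talus→Slot 3 ($129) — total 134+125+127+98+129 = $613.
Column-greedy (each slot in turn goes to its best remaining advertiser) gives $606, worse by 7.
Every other assignment is strictly worse.

Maximum total: $613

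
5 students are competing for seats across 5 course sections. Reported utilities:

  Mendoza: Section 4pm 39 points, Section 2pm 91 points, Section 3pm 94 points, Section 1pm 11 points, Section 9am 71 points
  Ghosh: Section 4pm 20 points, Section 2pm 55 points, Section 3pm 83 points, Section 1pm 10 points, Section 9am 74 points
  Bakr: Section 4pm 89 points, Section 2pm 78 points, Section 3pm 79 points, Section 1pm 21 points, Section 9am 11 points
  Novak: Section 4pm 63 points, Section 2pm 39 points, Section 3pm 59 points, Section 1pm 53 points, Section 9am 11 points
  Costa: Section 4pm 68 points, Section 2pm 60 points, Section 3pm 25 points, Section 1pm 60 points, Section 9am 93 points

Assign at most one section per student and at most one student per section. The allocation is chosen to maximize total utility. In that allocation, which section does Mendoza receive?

Mendoza receives Section 2pm.

Optimal: Mendoza→Section 2pm (91 points), Ghosh→Section 3pm (83 points), Bakr→Section 4pm (89 points), Novak→Section 1pm (53 points), Costa→Section 9am (93 points) — total 91+83+89+53+93 = 409 points.
Column-greedy (each section in turn goes to its best remaining student) gives 334 points, worse by 75.
Swapping Ghosh↔Bakr (Ghosh→Section 4pm 20 points, Bakr→Section 3pm 79 points) loses 73.
Mendoza's own top section is Section 3pm (94 points), but forcing Mendoza→Section 3pm and reassigning the rest optimally gives only 384 points — worse by 25.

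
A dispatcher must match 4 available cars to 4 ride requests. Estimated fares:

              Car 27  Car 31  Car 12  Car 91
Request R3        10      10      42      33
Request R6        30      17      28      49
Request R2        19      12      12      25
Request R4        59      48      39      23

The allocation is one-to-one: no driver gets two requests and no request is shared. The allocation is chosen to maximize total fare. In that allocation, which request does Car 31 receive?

Car 31 receives Request R2.

This is the linear assignment problem.
Optimal: Car 27→Request R4 ($59), Car 31→Request R2 ($12), Car 12→Request R3 ($42), Car 91→Request R6 ($49) — total 59+12+42+49 = $162.
Row-greedy (each driver in turn takes its best remaining request) gives $143, worse by 19.
Car 31's own top request is Request R4 ($48), but forcing Car 31→Request R4 and reassigning the rest optimally gives only $158 — worse by 4.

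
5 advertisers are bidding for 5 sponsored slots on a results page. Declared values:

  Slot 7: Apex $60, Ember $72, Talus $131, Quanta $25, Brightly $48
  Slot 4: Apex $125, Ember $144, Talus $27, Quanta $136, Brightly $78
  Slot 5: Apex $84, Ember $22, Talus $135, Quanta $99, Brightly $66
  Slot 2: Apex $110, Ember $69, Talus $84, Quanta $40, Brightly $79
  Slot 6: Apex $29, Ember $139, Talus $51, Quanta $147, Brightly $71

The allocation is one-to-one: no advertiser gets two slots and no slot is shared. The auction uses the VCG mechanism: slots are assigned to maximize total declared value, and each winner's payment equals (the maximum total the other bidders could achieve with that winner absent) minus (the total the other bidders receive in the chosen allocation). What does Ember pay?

Ember pays $32.

Efficient allocation: Apex→Slot 2 ($110), Ember→Slot 4 ($144), Talus→Slot 7 ($131), Quanta→Slot 6 ($147), Brightly→Slot 5 ($66); total welfare W = $598.
Ember receives Slot 4 at value $144, so the others get W − 144 = $454.
Without Ember: best allocation of the remaining 4 bidders over all 5 slots is Apex→Slot 4 ($125), Talus→Slot 5 ($135), Quanta→Slot 6 ($147), Brightly→Slot 2 ($79), total $486.
VCG payment = (others' best without Ember) − (others' welfare with Ember) = 486 − 454 = $32.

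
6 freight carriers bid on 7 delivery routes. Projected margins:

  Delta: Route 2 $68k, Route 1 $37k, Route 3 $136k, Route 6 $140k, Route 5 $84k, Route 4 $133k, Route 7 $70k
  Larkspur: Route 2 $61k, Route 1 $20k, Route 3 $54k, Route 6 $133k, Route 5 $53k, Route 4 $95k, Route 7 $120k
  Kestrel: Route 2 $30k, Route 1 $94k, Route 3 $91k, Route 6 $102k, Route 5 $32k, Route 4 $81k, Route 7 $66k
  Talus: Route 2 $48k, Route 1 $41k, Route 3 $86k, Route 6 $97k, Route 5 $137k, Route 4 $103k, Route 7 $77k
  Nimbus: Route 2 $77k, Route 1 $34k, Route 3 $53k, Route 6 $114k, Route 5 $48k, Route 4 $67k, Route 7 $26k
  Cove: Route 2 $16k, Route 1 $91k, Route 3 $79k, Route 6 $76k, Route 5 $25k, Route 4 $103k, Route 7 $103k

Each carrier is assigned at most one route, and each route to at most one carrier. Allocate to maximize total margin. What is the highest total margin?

Optimal: Delta→Route 3 ($136k), Larkspur→Route 7 ($120k), Kestrel→Route 1 ($94k), Talus→Route 5 ($137k), Nimbus→Route 6 ($114k), Cove→Route 4 ($103k) — total 136+120+94+137+114+103 = $704k.
Swapping Kestrel↔Nimbus (Kestrel→Route 6 $102k, Nimbus→Route 1 $34k) loses 72.

Max total: $704k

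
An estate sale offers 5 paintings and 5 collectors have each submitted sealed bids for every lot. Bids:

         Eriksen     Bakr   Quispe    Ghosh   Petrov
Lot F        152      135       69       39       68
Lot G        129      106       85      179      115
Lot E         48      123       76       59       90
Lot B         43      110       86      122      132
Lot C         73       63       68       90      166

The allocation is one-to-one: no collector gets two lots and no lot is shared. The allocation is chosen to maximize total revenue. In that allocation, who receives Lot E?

This is a one-to-one assignment (maximum-weight bipartite matching).
Optimal: Eriksen→Lot F ($152), Bakr→Lot E ($123), Quispe→Lot B ($86), Ghosh→Lot G ($179), Petrov→Lot C ($166) — total 152+123+86+179+166 = $706.
Column-greedy (each lot in turn goes to its best remaining collector) gives $654, worse by 52.
Swapping Bakr↔Eriksen (Bakr→Lot F $135, Eriksen→Lot E $48) loses 92.
Bakr's own top lot is Lot F ($135), but forcing Bakr→Lot F and reassigning the rest optimally gives only $628 — worse by 78.

Bakr receives Lot E.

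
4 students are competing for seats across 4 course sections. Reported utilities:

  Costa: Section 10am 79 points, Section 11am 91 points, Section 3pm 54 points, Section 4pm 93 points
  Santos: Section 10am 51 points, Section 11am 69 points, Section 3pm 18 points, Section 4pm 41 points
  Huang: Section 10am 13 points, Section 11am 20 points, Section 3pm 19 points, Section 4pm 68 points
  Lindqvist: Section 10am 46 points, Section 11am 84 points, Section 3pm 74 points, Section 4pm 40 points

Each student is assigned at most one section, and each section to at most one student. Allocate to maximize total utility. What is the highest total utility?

Optimal: Costa→Section 10am (79 points), Santos→Section 11am (69 points), Huang→Section 4pm (68 points), Lindqvist→Section 3pm (74 points) — total 79+69+68+74 = 290 points.
Row-greedy (each student in turn takes its best remaining section) gives 227 points, worse by 63.
Next-best assignment: Costa→Section 11am, Santos→Section 10am, Huang→Section 4pm, Lindqvist→Section 3pm = 284 points.
Swapping Santos↔Huang (Santos→Section 4pm 41 points, Huang→Section 11am 20 points) loses 76.
No other one-to-one assignment exceeds 290 points.

Maximum total: 290 points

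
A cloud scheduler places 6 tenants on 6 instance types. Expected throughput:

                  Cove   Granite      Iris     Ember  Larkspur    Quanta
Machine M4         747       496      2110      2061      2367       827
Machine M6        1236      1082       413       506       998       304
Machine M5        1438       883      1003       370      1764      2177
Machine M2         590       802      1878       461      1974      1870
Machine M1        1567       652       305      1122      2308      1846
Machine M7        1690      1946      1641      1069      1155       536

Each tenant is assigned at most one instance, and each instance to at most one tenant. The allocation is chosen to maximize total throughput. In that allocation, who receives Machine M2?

Iris receives Machine M2.

Optimal: Cove→Machine M6 (1236 ops/s), Granite→Machine M7 (1946 ops/s), Iris→Machine M2 (1878 ops/s), Ember→Machine M4 (2061 ops/s), Larkspur→Machine M1 (2308 ops/s), Quanta→Machine M5 (2177 ops/s) — total 1236+1946+1878+2061+2308+2177 = 11606 ops/s.
Column-greedy (each instance in turn goes to its best remaining tenant) gives 10726 ops/s, worse by 880.
Next-best assignment: Cove→Machine M7, Granite→Machine M6, Iris→Machine M2, Ember→Machine M4, Larkspur→Machine M1, Quanta→Machine M5 = 11196 ops/s.
Iris's own top instance is Machine M4 (2110 ops/s), but forcing Iris→Machine M4 and reassigning the rest optimally gives only 10565 ops/s — worse by 1041.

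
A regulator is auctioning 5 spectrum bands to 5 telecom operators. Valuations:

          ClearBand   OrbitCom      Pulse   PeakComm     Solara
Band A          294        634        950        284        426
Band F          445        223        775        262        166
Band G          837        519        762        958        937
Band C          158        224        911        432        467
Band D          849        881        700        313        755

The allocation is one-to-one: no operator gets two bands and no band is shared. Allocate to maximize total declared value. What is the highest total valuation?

Optimal: ClearBand→Band F ($445M), OrbitCom→Band A ($634M), Pulse→Band C ($911M), PeakComm→Band G ($958M), Solara→Band D ($755M) — total 445+634+911+958+755 = $3703M.
Swapping OrbitCom↔PeakComm (OrbitCom→Band G $519M, PeakComm→Band A $284M) loses 789.
Every other assignment is strictly worse.

Max total: $3703M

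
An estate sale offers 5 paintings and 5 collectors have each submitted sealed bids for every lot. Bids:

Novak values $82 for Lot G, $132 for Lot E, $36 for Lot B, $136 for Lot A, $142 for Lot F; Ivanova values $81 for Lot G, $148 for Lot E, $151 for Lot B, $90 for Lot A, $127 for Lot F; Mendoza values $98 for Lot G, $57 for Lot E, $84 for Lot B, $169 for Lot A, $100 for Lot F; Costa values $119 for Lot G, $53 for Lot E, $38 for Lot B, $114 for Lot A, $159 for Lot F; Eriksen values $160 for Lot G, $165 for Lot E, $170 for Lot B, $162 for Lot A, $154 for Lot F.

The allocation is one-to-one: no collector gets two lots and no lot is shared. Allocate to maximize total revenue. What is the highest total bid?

Maximum total: $771

Optimal: Novak→Lot E ($132), Ivanova→Lot B ($151), Mendoza→Lot A ($169), Costa→Lot F ($159), Eriksen→Lot G ($160) — total 132+151+169+159+160 = $771.
Row-greedy (each collector in turn takes its best remaining lot) gives $746, worse by 25.
Swapping Eriksen↔Costa (Eriksen→Lot F $154, Costa→Lot G $119) loses 46.
No other one-to-one assignment exceeds $771.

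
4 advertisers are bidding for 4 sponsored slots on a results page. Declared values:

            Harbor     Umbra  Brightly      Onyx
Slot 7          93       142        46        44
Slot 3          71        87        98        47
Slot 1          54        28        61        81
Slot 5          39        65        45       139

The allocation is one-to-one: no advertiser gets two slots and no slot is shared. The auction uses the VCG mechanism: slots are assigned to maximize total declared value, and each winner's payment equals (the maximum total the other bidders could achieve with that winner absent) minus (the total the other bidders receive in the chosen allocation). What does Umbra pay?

Umbra pays $39.

Efficient allocation: Harbor→Slot 1 ($54), Umbra→Slot 7 ($142), Brightly→Slot 3 ($98), Onyx→Slot 5 ($139); total welfare W = $433.
Umbra receives Slot 7 at value $142, so the others get W − 142 = $291.
Without Umbra: best allocation of the remaining 3 bidders over all 4 slots is Harbor→Slot 7 ($93), Brightly→Slot 3 ($98), Onyx→Slot 5 ($139), total $330.
VCG payment = (others' best without Umbra) − (others' welfare with Umbra) = 330 − 291 = $39.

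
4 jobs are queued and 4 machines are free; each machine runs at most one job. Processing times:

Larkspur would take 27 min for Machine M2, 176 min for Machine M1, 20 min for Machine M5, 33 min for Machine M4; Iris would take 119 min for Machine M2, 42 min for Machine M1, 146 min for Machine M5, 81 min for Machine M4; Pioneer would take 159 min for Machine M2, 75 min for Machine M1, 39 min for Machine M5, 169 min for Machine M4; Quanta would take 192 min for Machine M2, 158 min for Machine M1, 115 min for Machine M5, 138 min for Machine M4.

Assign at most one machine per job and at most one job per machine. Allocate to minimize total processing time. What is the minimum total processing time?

Min total: 246 min

Optimal: Larkspur→Machine M2 (27 min), Iris→Machine M1 (42 min), Pioneer→Machine M5 (39 min), Quanta→Machine M4 (138 min) — total 27+42+39+138 = 246 min.
Min-entry greedy (repeatedly take the single cheapest remaining cell) gives 359 min, worse by 113.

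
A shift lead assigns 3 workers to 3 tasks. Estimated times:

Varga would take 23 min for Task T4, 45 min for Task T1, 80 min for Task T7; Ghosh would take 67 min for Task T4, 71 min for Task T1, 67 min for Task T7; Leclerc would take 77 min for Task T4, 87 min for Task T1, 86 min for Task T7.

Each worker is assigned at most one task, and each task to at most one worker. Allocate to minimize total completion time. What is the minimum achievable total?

Minimum total: 177 min

Treat this as an assignment problem: match each worker to one task.
Optimal: Varga→Task T4 (23 min), Ghosh→Task T7 (67 min), Leclerc→Task T1 (87 min) — total 23+67+87 = 177 min.
Column-greedy (each task in turn goes to its cheapest remaining worker) gives 180 min, worse by 3.
Every other assignment is strictly worse.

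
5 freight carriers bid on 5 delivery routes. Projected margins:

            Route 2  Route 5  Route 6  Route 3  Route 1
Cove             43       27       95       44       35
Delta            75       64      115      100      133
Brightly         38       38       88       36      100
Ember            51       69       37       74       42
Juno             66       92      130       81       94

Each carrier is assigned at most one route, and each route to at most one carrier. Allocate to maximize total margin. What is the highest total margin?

Max total: $442k

Optimal: Cove→Route 2 ($43k), Delta→Route 3 ($100k), Brightly→Route 1 ($100k), Ember→Route 5 ($69k), Juno→Route 6 ($130k) — total 43+100+100+69+130 = $442k.
Row-greedy (each carrier in turn takes its best remaining route) gives $432k, worse by 10.
Next-best assignment: Cove→Route 6, Delta→Route 3, Brightly→Route 1, Ember→Route 2, Juno→Route 5 = $438k.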